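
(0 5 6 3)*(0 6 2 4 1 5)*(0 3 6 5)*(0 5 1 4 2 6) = (0 3 1 5 6) 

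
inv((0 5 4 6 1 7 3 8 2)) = (0 2 8 3 7 1 6 4 5)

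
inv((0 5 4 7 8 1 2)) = (0 2 1 8 7 4 5)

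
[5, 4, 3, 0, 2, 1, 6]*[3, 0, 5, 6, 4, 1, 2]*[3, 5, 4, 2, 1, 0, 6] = [5, 1, 6, 2, 0, 3, 4]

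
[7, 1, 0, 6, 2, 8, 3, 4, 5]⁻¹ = [2, 1, 4, 6, 7, 8, 3, 0, 5]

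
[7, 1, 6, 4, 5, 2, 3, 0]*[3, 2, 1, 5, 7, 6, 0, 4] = [4, 2, 0, 7, 6, 1, 5, 3]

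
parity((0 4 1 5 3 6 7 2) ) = odd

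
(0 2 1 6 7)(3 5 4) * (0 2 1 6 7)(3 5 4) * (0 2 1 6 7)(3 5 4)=(0 6 2 7 1)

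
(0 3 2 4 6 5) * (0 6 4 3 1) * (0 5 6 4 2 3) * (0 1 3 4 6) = (0 3 4 2 1 5 6)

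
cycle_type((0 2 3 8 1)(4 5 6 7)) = 4.5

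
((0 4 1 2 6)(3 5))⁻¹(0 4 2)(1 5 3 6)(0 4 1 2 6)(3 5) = (0 2 3 5)(1 6 4)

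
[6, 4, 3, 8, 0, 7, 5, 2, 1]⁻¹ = [4, 8, 7, 2, 1, 6, 0, 5, 3]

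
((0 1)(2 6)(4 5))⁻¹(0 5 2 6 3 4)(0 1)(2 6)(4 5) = (1 4 6 2 3 5)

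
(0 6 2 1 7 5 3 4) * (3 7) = (0 6 2 1 3 4)(5 7)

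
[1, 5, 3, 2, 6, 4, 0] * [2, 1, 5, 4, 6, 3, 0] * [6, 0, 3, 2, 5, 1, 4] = [0, 2, 5, 1, 6, 4, 3]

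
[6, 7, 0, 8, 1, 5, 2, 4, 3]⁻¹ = [2, 4, 6, 8, 7, 5, 0, 1, 3]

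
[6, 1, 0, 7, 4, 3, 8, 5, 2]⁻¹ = [2, 1, 8, 5, 4, 7, 0, 3, 6]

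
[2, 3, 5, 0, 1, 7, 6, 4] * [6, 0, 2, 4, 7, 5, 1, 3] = [2, 4, 5, 6, 0, 3, 1, 7]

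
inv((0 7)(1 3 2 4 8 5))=(0 7)(1 5 8 4 2 3)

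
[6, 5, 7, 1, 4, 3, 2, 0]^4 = [0, 5, 2, 1, 4, 3, 6, 7]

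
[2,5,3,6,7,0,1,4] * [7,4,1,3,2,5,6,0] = [1,5,3,6,0,7,4,2]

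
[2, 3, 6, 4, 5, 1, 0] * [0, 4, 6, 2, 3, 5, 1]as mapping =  [0→6, 1→2, 2→1, 3→3, 4→5, 5→4, 6→0]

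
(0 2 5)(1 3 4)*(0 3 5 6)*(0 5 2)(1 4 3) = (1 2 6 5)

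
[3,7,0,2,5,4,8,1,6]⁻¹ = [2,7,3,0,5,4,8,1,6]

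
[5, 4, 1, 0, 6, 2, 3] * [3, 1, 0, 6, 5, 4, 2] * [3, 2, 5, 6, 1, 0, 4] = [1, 0, 2, 6, 5, 3, 4]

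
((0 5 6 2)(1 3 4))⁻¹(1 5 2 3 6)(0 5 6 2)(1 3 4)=(0 4 2 3 6)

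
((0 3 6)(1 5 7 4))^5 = (0 6 3)(1 5 7 4)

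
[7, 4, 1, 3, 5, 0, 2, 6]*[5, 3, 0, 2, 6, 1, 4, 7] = [7, 6, 3, 2, 1, 5, 0, 4]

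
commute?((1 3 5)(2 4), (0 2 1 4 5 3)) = no:(1 3 5)(2 4) * (0 2 1 4 5 3) = (0 2 5 4 1), (0 2 1 4 5 3) * (1 3 5)(2 4) = (0 4 1 2 3)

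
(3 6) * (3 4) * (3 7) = (3 6 4 7)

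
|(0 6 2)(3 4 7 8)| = 12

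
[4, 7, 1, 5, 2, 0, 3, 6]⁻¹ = [5, 2, 4, 6, 0, 3, 7, 1]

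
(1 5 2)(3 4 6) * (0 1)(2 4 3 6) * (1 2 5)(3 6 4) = (0 2)(3 6 4 5)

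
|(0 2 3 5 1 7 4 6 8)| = 9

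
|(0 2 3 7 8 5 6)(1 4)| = 14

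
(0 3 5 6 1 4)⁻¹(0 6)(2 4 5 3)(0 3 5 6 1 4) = (0 6 5 2)(1 3)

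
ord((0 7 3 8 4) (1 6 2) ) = 15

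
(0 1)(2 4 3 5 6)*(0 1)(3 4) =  (2 3 5 6)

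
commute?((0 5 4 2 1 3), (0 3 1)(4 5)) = no:(0 5 4 2 1 3)*(0 3 1)(4 5) = (0 4 2), (0 3 1)(4 5)*(0 5 4 2 1 3) = (1 5 2)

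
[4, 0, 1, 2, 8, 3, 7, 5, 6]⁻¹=[1, 2, 3, 5, 0, 7, 8, 6, 4]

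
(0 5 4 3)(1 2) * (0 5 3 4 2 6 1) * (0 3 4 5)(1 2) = (0 4 5 1 6 2 3)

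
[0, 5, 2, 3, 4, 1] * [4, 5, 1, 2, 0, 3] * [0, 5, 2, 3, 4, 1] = [4, 3, 5, 2, 0, 1]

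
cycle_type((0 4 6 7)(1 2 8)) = 3.4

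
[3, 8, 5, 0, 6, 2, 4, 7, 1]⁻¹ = [3, 8, 5, 0, 6, 2, 4, 7, 1]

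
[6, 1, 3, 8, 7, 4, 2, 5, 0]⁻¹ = [8, 1, 6, 2, 5, 7, 0, 4, 3]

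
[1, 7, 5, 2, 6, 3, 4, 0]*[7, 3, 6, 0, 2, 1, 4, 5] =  [3, 5, 1, 6, 4, 0, 2, 7]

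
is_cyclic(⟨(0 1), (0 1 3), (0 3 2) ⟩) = no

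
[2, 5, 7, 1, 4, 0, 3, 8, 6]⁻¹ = [5, 3, 0, 6, 4, 1, 8, 2, 7]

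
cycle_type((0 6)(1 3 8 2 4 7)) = 2.6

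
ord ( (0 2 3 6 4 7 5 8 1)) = 9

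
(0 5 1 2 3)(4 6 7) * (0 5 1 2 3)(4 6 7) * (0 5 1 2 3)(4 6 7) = (0 2 5 3 1)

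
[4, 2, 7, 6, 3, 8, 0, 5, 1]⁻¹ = [6, 8, 1, 4, 0, 7, 3, 2, 5]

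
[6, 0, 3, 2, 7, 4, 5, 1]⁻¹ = [1, 7, 3, 2, 5, 6, 0, 4]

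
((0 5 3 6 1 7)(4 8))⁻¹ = (0 7 1 6 3 5)(4 8)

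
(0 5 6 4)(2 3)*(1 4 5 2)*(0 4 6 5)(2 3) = (0 3 1 6)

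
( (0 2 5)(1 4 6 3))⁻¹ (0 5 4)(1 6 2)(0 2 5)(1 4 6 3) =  (0 6 2)(3 5 4)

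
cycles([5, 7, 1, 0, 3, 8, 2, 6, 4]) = (0 5 8 4 3)(1 7 6 2)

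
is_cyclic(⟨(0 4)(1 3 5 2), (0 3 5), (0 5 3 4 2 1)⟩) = no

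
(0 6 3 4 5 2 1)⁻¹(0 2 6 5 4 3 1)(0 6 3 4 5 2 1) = (0 6 1 3 2 5 4)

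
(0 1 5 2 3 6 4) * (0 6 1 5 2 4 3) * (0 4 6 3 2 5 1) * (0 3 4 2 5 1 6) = (0 6 5)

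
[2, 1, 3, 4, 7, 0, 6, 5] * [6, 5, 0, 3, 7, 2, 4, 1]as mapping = [0→0, 1→5, 2→3, 3→7, 4→1, 5→6, 6→4, 7→2]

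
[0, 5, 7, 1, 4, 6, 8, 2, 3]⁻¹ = [0, 3, 7, 8, 4, 1, 5, 2, 6]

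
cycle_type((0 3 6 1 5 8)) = 6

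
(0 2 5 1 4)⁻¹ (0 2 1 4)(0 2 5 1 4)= (0 2 5 4)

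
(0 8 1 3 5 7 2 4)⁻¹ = (0 4 2 7 5 3 1 8)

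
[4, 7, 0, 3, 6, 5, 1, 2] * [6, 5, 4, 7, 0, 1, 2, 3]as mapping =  [0→0, 1→3, 2→6, 3→7, 4→2, 5→1, 6→5, 7→4]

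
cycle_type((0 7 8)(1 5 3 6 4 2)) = 3.6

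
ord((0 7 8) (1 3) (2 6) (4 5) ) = 6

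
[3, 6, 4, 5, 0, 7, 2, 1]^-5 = [7, 4, 3, 1, 5, 6, 0, 2]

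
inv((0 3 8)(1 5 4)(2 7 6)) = (0 8 3)(1 4 5)(2 6 7)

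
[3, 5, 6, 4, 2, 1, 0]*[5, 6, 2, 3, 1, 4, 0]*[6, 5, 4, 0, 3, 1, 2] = [0, 3, 6, 5, 4, 2, 1]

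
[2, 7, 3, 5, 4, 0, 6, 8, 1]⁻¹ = [5, 8, 0, 2, 4, 3, 6, 1, 7]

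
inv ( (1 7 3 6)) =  (1 6 3 7)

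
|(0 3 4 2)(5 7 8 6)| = 4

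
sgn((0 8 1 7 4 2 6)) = 1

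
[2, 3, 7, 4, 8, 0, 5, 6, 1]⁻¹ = [5, 8, 0, 1, 3, 6, 7, 2, 4]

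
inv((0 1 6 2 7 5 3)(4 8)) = (0 3 5 7 2 6 1)(4 8)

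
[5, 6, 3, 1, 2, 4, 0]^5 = [1, 2, 5, 4, 0, 6, 3]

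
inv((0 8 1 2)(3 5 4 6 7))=(0 2 1 8)(3 7 6 4 5)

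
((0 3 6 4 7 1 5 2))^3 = (0 4 5 3 7 2 6 1)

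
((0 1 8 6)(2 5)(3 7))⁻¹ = (0 6 8 1)(2 5)(3 7)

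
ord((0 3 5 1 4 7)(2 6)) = 6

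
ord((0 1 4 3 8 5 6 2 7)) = 9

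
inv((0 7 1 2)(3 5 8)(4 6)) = (0 2 1 7)(3 8 5)(4 6)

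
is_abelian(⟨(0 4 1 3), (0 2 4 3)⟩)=no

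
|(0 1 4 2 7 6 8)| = 7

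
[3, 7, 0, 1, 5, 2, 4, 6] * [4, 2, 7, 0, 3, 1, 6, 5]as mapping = [0→0, 1→5, 2→4, 3→2, 4→1, 5→7, 6→3, 7→6]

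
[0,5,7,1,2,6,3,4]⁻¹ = [0,3,4,6,7,1,5,2]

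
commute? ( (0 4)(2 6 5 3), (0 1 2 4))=no: (0 4)(2 6 5 3)*(0 1 2 4)=(1 2 6 5 3 4), (0 1 2 4)*(0 4)(2 6 5 3)=(0 1 6 5 3 2)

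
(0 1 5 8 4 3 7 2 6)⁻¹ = (0 6 2 7 3 4 8 5 1)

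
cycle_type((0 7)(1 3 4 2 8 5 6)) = 2.7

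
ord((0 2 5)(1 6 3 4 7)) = 15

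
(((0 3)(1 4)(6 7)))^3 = (0 3)(1 4)(6 7)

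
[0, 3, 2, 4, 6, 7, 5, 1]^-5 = [0, 3, 2, 4, 6, 7, 5, 1]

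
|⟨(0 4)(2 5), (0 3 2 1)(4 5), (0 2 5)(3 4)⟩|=720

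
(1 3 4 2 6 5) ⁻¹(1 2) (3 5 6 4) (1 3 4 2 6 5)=(1 5 2 4) (3 6) 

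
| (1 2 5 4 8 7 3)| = 7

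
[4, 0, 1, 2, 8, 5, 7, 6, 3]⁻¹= [1, 2, 3, 8, 0, 5, 7, 6, 4]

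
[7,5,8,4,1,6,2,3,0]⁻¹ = [8,4,6,7,3,1,5,0,2]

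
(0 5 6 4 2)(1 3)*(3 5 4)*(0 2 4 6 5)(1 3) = (0 6 1)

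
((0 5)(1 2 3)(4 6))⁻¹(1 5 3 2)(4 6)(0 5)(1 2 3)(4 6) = (0 1 3 2)(4 6)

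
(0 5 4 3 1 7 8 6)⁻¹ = (0 6 8 7 1 3 4 5)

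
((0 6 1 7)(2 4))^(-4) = ()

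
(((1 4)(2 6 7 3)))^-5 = (1 4)(2 3 7 6)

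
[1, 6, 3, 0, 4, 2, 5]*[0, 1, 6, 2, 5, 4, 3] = [1, 3, 2, 0, 5, 6, 4]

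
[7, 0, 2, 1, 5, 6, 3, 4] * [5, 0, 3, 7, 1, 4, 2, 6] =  [6, 5, 3, 0, 4, 2, 7, 1]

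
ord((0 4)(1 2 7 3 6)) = 10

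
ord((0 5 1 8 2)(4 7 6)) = 15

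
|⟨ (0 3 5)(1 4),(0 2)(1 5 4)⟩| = 720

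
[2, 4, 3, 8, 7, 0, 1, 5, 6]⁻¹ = [5, 6, 0, 2, 1, 7, 8, 4, 3]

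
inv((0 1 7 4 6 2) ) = (0 2 6 4 7 1) 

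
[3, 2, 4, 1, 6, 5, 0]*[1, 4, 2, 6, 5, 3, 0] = [6, 2, 5, 4, 0, 3, 1]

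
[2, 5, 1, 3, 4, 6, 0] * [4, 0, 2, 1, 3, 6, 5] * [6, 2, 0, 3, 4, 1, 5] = [0, 5, 6, 2, 3, 1, 4]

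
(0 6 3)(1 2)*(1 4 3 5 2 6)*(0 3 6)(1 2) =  (0 2 4 6 5 1)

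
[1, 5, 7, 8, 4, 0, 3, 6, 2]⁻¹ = [5, 0, 8, 6, 4, 1, 7, 2, 3]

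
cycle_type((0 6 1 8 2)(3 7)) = 2.5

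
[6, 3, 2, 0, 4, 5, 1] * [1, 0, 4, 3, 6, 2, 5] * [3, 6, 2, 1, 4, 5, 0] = [5, 1, 4, 6, 0, 2, 3] 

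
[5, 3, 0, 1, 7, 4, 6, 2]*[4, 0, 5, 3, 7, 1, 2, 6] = [1, 3, 4, 0, 6, 7, 2, 5]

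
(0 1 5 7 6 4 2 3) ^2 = (0 5 6 2) (1 7 4 3) 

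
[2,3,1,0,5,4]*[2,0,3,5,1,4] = [3,5,0,2,4,1]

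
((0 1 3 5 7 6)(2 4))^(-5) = (0 1 3 5 7 6)(2 4)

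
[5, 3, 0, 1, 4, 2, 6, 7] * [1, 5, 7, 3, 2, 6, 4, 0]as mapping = [0→6, 1→3, 2→1, 3→5, 4→2, 5→7, 6→4, 7→0]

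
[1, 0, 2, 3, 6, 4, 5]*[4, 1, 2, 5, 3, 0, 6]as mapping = [0→1, 1→4, 2→2, 3→5, 4→6, 5→3, 6→0]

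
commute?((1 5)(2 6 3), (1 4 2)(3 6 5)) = no:(1 5)(2 6 3)*(1 4 2)(3 6 5) = (1 3)(2 5 4), (1 4 2)(3 6 5)*(1 5)(2 6 3) = (1 4 6)(2 5)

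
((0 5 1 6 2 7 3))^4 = (0 2 5 7 1 3 6)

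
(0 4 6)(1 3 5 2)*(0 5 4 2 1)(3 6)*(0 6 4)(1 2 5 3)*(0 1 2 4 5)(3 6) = (1 5 4 2 3)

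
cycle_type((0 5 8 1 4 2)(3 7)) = 2.6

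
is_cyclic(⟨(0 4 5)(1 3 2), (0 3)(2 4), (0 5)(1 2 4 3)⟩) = no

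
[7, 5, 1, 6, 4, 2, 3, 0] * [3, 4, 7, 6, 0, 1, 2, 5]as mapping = [0→5, 1→1, 2→4, 3→2, 4→0, 5→7, 6→6, 7→3]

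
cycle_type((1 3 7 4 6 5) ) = 6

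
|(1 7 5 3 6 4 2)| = 7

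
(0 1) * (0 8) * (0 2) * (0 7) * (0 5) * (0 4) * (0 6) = (0 1 8 2 7 5 4 6)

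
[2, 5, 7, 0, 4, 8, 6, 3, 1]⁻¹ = [3, 8, 0, 7, 4, 1, 6, 2, 5]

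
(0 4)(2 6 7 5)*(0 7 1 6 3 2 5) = (0 4 7)(1 6)(2 3)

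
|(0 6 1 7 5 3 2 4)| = 8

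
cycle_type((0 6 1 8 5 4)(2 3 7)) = 3.6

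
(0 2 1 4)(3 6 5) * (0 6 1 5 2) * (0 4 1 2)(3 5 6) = (0 4 3 2 6)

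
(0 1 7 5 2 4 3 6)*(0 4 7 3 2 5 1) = (1 3 6 4 2 7)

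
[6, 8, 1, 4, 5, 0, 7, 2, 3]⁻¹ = [5, 2, 7, 8, 3, 4, 0, 6, 1]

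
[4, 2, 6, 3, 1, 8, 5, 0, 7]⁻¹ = [7, 4, 1, 3, 0, 6, 2, 8, 5]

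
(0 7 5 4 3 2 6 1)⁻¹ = (0 1 6 2 3 4 5 7)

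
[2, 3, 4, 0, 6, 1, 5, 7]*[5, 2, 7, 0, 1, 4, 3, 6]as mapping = [0→7, 1→0, 2→1, 3→5, 4→3, 5→2, 6→4, 7→6]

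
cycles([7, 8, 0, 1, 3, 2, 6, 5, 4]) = (0 7 5 2)(1 8 4 3)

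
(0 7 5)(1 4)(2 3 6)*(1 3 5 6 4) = (0 7 6 2 5)(3 4)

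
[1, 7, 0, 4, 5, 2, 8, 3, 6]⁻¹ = [2, 0, 5, 7, 3, 4, 8, 1, 6]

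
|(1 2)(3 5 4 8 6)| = 10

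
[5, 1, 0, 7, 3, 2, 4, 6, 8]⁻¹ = [2, 1, 5, 4, 6, 0, 7, 3, 8]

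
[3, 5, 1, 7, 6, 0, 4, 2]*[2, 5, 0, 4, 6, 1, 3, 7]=[4, 1, 5, 7, 3, 2, 6, 0]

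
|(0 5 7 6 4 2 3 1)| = 8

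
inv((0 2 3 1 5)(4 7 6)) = (0 5 1 3 2)(4 6 7)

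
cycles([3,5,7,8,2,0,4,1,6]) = (0 3 8 6 4 2 7 1 5)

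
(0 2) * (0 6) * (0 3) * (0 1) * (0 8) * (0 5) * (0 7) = (0 2 6 3 1 8 5 7) 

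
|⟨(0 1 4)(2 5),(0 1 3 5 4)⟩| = 720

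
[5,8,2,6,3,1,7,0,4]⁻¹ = [7,5,2,4,8,0,3,6,1]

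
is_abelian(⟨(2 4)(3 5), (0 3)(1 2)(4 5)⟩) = no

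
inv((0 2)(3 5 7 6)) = (0 2)(3 6 7 5)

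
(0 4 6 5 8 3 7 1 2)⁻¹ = (0 2 1 7 3 8 5 6 4)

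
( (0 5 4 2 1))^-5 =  ()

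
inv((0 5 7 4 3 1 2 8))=(0 8 2 1 3 4 7 5)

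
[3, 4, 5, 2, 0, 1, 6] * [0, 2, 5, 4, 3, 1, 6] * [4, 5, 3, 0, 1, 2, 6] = [1, 0, 5, 2, 4, 3, 6]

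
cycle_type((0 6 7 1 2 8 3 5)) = 8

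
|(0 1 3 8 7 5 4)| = 7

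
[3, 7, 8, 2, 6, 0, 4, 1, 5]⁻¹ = [5, 7, 3, 0, 6, 8, 4, 1, 2]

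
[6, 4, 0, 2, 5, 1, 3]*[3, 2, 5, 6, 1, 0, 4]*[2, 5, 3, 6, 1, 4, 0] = [1, 5, 6, 4, 2, 3, 0] 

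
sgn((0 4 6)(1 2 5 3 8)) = 1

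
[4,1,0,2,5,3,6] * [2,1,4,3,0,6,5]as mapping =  [0→0,1→1,2→2,3→4,4→6,5→3,6→5]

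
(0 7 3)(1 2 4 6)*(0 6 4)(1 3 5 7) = (0 1 2)(3 6)(5 7)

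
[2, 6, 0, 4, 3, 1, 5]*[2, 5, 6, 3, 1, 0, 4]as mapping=[0→6, 1→4, 2→2, 3→1, 4→3, 5→5, 6→0]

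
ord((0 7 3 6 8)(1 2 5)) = 15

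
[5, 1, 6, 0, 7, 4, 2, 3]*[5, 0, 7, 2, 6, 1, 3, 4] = [1, 0, 3, 5, 4, 6, 7, 2]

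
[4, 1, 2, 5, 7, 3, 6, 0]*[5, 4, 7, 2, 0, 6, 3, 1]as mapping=[0→0, 1→4, 2→7, 3→6, 4→1, 5→2, 6→3, 7→5]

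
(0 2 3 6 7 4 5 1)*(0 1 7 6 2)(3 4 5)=(2 4 3)(5 7)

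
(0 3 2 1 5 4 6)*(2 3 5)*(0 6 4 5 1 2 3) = (0 1 3)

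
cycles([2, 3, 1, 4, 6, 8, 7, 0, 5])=(0 2 1 3 4 6 7)(5 8)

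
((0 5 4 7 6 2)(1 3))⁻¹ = (0 2 6 7 4 5)(1 3)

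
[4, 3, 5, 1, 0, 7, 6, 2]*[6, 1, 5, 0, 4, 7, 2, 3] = [4, 0, 7, 1, 6, 3, 2, 5]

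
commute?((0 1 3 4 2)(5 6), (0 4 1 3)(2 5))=no:(0 1 3 4 2)(5 6)*(0 4 1 3)(2 5)=(0 3 1)(2 4 5 6), (0 4 1 3)(2 5)*(0 1 3 4 2)(5 6)=(0 2 6 5)(1 4 3)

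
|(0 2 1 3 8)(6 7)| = 10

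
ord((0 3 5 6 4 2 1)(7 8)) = 14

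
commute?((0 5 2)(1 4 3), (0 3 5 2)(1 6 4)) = no:(0 5 2)(1 4 3)*(0 3 5 2)(1 6 4) = (0 2 3 6 4 5), (0 3 5 2)(1 6 4)*(0 5 2)(1 4 3) = (0 1 6 3 2 5)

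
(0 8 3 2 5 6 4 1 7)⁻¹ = (0 7 1 4 6 5 2 3 8)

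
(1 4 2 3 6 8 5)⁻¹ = (1 5 8 6 3 2 4)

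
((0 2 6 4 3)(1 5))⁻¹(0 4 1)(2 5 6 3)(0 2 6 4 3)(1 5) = (0 6 1 4)(2 3 5)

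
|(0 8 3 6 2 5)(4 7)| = 6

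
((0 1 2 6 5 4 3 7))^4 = (0 5)(1 4)(2 3)(6 7)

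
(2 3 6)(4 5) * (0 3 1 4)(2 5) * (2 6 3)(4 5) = (0 2 1 5)(4 6)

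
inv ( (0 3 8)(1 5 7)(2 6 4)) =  (0 8 3)(1 7 5)(2 4 6)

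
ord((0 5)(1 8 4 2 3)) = 10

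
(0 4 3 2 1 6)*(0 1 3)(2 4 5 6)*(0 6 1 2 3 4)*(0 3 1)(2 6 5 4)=(0 4 5)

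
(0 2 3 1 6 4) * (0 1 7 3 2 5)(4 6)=(0 5)(1 4)(3 7)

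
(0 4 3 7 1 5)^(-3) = (0 7)(1 4)(3 5)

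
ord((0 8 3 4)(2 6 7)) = 12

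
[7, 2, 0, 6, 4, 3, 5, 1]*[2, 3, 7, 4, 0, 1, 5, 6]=[6, 7, 2, 5, 0, 4, 1, 3]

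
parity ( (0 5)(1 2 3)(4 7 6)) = odd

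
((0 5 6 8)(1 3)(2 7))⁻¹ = (0 8 6 5)(1 3)(2 7)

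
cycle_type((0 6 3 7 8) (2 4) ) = 2.5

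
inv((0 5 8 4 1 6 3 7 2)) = (0 2 7 3 6 1 4 8 5)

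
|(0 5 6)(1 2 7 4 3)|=15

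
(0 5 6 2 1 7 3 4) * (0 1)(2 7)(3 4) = (0 5 6 7 4 1 2)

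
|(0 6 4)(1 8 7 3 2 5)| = 6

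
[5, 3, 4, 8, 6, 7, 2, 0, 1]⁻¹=[7, 8, 6, 1, 2, 0, 4, 5, 3]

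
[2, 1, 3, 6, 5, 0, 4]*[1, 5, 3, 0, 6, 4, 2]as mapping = [0→3, 1→5, 2→0, 3→2, 4→4, 5→1, 6→6]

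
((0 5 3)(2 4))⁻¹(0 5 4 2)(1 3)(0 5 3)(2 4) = (0 1)(2 4 5 3)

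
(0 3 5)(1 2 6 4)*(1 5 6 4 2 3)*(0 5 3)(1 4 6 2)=(0 4 3 2 6 1)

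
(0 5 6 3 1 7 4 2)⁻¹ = (0 2 4 7 1 3 6 5)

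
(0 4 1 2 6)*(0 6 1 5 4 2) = (0 2 1)(4 5)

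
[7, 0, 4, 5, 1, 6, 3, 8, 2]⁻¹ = [1, 4, 8, 6, 2, 3, 5, 0, 7]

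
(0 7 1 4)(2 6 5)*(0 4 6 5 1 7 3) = (0 3)(1 6)(2 5)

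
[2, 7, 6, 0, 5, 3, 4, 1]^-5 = [2, 7, 6, 0, 5, 3, 4, 1]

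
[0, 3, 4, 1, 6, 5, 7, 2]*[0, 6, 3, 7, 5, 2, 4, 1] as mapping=[0→0, 1→7, 2→5, 3→6, 4→4, 5→2, 6→1, 7→3] 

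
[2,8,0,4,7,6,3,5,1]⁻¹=[2,8,0,6,3,7,5,4,1]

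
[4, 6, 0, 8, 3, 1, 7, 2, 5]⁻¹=[2, 5, 7, 4, 0, 8, 1, 6, 3]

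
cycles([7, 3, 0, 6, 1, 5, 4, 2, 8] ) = (0 7 2)(1 3 6 4)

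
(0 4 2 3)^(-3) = (0 4 2 3)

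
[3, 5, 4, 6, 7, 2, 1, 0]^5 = [2, 0, 6, 4, 1, 3, 7, 5]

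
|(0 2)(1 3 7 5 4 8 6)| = 14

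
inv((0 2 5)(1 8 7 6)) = (0 5 2)(1 6 7 8)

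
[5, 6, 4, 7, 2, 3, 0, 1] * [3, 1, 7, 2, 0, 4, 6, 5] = [4, 6, 0, 5, 7, 2, 3, 1]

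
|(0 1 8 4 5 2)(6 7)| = 6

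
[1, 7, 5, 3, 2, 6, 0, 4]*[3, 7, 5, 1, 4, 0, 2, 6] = [7, 6, 0, 1, 5, 2, 3, 4]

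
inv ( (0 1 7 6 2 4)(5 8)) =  (0 4 2 6 7 1)(5 8)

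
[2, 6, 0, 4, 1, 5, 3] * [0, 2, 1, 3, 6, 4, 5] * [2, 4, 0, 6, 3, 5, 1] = [4, 5, 2, 1, 0, 3, 6]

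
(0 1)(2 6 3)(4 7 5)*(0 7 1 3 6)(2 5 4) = (0 3 5 2)(1 7 4)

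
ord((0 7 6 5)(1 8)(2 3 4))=12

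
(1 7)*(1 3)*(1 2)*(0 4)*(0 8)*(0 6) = (0 4 8 6)(1 7 3 2)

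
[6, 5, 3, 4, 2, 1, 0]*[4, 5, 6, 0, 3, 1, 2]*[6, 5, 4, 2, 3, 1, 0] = [4, 5, 6, 2, 0, 1, 3] 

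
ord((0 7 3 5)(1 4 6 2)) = 4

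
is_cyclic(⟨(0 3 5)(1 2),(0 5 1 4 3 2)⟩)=no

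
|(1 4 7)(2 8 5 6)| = 12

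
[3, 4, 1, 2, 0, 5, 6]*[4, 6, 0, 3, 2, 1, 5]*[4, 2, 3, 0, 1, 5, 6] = [0, 3, 6, 4, 1, 2, 5]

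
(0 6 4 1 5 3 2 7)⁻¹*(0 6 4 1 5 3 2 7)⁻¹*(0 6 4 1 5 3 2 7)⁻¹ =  (0 3 4 7 5 6 2 1)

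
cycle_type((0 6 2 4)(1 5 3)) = 3.4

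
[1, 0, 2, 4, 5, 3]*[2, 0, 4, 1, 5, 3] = [0, 2, 4, 5, 3, 1]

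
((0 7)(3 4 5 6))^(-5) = (0 7)(3 6 5 4)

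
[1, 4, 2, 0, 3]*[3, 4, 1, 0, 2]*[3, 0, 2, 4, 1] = [1, 2, 0, 4, 3]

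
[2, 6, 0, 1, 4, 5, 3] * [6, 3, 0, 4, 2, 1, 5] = [0, 5, 6, 3, 2, 1, 4]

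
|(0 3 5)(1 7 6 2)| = 12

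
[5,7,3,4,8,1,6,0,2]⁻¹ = [7,5,8,2,3,0,6,1,4]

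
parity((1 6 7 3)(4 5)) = even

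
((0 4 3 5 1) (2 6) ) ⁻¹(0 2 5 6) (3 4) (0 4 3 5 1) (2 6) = (1 2 4 6) (3 5) 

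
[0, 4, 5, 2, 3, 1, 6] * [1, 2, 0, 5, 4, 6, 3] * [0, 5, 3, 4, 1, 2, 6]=[5, 1, 6, 0, 2, 3, 4]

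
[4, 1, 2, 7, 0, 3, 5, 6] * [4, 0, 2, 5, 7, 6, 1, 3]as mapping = [0→7, 1→0, 2→2, 3→3, 4→4, 5→5, 6→6, 7→1]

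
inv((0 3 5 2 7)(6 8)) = (0 7 2 5 3)(6 8)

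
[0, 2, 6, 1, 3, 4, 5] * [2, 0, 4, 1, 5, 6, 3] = [2, 4, 3, 0, 1, 5, 6]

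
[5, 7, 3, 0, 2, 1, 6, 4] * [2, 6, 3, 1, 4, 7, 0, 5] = [7, 5, 1, 2, 3, 6, 0, 4]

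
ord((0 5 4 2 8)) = 5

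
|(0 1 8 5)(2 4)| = 4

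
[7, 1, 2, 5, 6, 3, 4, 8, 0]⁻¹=[8, 1, 2, 5, 6, 3, 4, 0, 7]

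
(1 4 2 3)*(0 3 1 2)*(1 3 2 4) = (0 2 3 4)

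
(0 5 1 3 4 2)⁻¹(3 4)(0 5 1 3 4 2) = (2 4)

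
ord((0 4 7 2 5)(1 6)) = 10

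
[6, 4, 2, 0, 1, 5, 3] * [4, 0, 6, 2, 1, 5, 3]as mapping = [0→3, 1→1, 2→6, 3→4, 4→0, 5→5, 6→2]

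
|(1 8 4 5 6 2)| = 6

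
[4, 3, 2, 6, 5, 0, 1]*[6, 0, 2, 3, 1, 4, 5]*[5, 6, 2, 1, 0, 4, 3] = [6, 1, 2, 4, 0, 3, 5]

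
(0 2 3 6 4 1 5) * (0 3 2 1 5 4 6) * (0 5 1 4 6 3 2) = (0 4 1 6 3 5 2)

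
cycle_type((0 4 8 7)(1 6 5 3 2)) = 4.5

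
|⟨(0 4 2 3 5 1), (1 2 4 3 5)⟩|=720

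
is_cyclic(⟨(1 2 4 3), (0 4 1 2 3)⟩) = no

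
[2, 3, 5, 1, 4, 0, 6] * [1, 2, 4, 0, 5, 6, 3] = [4, 0, 6, 2, 5, 1, 3]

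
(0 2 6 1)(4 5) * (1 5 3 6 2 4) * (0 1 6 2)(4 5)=(0 5 6 4 3 2)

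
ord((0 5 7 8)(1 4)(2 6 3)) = 12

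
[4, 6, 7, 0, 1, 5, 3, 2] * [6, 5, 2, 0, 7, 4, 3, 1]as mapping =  [0→7, 1→3, 2→1, 3→6, 4→5, 5→4, 6→0, 7→2]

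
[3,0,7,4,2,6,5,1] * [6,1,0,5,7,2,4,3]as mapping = [0→5,1→6,2→3,3→7,4→0,5→4,6→2,7→1]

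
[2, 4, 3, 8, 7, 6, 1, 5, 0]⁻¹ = [8, 6, 0, 2, 1, 7, 5, 4, 3]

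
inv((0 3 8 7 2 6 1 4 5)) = (0 5 4 1 6 2 7 8 3)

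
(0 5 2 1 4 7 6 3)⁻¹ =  (0 3 6 7 4 1 2 5)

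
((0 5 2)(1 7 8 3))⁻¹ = (0 2 5)(1 3 8 7)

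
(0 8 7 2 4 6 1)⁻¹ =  (0 1 6 4 2 7 8)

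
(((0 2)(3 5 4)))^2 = (3 4 5)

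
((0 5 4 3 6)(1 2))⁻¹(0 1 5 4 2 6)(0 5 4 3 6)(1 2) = (0 5 2 4 3 1)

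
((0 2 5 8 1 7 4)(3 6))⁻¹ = (0 4 7 1 8 5 2)(3 6)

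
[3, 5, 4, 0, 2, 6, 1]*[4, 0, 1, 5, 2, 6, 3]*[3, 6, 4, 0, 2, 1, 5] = [1, 5, 4, 2, 6, 0, 3]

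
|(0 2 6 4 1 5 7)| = 7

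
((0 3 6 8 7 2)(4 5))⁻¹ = (0 2 7 8 6 3)(4 5)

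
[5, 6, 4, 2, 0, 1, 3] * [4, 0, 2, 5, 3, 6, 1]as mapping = [0→6, 1→1, 2→3, 3→2, 4→4, 5→0, 6→5]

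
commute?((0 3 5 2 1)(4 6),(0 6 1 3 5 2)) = no:(0 3 5 2 1)(4 6) * (0 6 1 3 5 2) = (0 5)(1 6 4)(2 3),(0 6 1 3 5 2) * (0 3 5 2 1)(4 6) = (0 4 6)(1 5)(2 3)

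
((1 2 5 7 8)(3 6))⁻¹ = (1 8 7 5 2)(3 6)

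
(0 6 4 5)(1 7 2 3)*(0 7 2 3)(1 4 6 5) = (0 5 7 3 4 1 2)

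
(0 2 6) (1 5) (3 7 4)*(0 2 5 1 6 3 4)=(0 5 6 2 3 7) 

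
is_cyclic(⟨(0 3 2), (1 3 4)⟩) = no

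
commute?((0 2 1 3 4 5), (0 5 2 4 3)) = no:(0 2 1 3 4 5)*(0 5 2 4 3) = (0 4 2 1), (0 5 2 4 3)*(0 2 1 3 4 5) = (1 3 2 5)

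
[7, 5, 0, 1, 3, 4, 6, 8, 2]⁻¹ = [2, 3, 8, 4, 5, 1, 6, 0, 7]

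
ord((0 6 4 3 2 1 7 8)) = 8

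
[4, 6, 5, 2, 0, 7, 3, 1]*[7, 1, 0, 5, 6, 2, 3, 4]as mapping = [0→6, 1→3, 2→2, 3→0, 4→7, 5→4, 6→5, 7→1]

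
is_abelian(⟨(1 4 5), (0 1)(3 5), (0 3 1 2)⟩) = no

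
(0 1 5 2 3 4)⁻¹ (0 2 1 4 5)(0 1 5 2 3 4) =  (0 2 1 3 5)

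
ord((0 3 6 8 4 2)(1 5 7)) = 6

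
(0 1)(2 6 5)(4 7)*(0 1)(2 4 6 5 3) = (2 5 4 7 6 3)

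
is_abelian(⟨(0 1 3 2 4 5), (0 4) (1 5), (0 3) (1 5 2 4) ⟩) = no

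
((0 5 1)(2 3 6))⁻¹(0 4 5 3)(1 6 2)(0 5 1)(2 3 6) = (0 2 3)(1 6 5 4)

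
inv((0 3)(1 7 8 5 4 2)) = (0 3)(1 2 4 5 8 7)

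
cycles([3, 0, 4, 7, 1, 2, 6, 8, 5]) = (0 3 7 8 5 2 4 1)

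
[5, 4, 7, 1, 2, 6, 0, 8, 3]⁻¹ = [6, 3, 4, 8, 1, 0, 5, 2, 7]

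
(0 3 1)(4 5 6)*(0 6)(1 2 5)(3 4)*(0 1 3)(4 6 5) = (0 6)(1 5)(2 4 3)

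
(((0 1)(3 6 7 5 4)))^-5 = (0 1)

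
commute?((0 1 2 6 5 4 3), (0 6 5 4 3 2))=no:(0 1 2 6 5 4 3)*(0 6 5 4 3 2)=(0 1)(2 5 3 6 4), (0 6 5 4 3 2)*(0 1 2 6 5 4 3)=(0 5 3 6 4)(1 2)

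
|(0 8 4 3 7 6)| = 6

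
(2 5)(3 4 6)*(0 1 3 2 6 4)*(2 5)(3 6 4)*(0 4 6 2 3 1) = (1 2 3 4)(5 6)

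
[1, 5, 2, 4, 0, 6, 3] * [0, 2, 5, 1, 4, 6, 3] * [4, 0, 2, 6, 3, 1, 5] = [2, 5, 1, 3, 4, 6, 0]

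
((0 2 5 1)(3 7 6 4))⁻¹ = (0 1 5 2)(3 4 6 7)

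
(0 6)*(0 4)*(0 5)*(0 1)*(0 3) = (0 6 4 5 1 3)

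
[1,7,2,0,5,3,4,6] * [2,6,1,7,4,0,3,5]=[6,5,1,2,0,7,4,3]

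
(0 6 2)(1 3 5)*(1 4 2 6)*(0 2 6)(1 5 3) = (0 5 4 6)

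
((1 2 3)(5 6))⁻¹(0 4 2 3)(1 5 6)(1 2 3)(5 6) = (0 4 3 1)(2 6 5)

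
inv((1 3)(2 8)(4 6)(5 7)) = (1 3)(2 8)(4 6)(5 7)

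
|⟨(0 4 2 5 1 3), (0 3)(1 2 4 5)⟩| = 720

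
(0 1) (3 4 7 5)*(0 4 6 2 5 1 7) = (0 7 1 4) (2 5 3 6) 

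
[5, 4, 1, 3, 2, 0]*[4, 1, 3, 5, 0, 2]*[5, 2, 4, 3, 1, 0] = [4, 5, 2, 0, 3, 1]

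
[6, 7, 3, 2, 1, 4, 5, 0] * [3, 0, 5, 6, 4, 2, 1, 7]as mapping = [0→1, 1→7, 2→6, 3→5, 4→0, 5→4, 6→2, 7→3]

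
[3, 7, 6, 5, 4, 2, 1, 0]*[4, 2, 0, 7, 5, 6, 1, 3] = [7, 3, 1, 6, 5, 0, 2, 4] 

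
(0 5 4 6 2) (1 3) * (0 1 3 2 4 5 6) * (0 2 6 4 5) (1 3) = (0 4 2 3 1 6 5) 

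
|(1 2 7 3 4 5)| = 6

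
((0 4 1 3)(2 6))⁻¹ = (0 3 1 4)(2 6)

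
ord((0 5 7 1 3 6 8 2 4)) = 9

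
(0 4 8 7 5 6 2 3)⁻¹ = (0 3 2 6 5 7 8 4)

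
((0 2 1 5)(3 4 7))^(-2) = (0 1)(2 5)(3 4 7)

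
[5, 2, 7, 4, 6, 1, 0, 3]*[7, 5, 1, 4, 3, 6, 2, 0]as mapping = [0→6, 1→1, 2→0, 3→3, 4→2, 5→5, 6→7, 7→4]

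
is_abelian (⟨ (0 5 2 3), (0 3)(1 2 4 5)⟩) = no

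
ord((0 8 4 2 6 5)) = 6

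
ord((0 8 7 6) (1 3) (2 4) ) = 4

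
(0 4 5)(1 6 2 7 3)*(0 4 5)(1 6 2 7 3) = (0 5 4)(1 2 3 6 7)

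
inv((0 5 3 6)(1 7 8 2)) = (0 6 3 5)(1 2 8 7)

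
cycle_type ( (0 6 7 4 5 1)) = 6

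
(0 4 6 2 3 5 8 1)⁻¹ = (0 1 8 5 3 2 6 4)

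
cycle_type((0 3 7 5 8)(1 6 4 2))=4.5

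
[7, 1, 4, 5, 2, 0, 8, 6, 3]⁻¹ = [5, 1, 4, 8, 2, 3, 7, 0, 6]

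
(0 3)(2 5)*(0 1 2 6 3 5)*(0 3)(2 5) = (0 2 3 1 5 6)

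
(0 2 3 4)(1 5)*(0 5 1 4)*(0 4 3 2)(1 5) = (1 5 3 4)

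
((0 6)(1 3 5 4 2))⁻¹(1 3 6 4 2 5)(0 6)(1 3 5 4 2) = (0 2 1 4 3 5)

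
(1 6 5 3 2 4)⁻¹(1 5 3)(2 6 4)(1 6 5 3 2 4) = (1 4 5)(2 6 3)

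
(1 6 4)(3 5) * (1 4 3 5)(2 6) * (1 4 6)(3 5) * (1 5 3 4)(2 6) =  (1 6 3)(2 5 4)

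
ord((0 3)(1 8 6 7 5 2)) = 6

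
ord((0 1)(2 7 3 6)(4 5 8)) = 12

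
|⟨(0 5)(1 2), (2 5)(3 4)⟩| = 8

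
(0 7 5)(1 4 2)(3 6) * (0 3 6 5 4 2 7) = (1 2)(3 5)(4 7)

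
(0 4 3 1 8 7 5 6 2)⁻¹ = (0 2 6 5 7 8 1 3 4)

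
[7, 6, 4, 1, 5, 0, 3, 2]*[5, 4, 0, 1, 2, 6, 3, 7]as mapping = [0→7, 1→3, 2→2, 3→4, 4→6, 5→5, 6→1, 7→0]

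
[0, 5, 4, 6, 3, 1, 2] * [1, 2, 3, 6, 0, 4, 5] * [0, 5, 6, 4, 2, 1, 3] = [5, 2, 0, 1, 3, 6, 4]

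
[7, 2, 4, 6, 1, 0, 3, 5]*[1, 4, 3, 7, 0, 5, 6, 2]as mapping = [0→2, 1→3, 2→0, 3→6, 4→4, 5→1, 6→7, 7→5]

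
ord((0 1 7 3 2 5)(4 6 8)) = 6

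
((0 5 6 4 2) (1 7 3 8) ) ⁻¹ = (0 2 4 6 5) (1 8 3 7) 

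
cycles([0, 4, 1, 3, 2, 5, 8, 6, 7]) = (1 4 2)(6 8 7)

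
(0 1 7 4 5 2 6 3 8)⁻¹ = (0 8 3 6 2 5 4 7 1)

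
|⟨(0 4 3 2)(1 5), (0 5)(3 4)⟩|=360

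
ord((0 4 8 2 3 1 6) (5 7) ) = 14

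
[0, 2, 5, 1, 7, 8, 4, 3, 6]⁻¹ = [0, 3, 1, 7, 6, 2, 8, 4, 5]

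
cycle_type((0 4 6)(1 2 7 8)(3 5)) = 2.3.4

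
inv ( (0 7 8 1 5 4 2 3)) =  (0 3 2 4 5 1 8 7)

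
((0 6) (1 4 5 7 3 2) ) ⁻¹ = (0 6) (1 2 3 7 5 4) 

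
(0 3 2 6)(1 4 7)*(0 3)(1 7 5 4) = (2 6 3)(4 5)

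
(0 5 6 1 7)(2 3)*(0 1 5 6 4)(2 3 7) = (0 6 5 4)(1 2 7)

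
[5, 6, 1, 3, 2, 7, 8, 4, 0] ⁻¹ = [8, 2, 4, 3, 7, 0, 1, 5, 6] 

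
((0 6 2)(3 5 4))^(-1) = (0 2 6)(3 4 5)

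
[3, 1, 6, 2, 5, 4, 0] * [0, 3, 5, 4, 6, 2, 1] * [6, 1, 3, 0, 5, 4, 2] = [5, 0, 1, 4, 3, 2, 6] 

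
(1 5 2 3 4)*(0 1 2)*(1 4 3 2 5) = (0 4 5) 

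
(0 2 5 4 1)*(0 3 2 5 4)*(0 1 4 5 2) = (0 2 5 1 3)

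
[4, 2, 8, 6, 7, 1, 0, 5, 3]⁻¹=[6, 5, 1, 8, 0, 7, 3, 4, 2]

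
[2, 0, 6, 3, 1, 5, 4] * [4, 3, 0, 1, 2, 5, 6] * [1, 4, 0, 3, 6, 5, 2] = [1, 6, 2, 4, 3, 5, 0]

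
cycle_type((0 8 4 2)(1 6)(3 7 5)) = 2.3.4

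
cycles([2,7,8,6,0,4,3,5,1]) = (0 2 8 1 7 5 4)(3 6)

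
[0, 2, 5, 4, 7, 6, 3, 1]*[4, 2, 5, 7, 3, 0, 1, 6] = [4, 5, 0, 3, 6, 1, 7, 2] 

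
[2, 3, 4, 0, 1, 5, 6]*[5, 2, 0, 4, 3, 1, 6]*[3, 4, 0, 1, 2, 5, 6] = [3, 2, 1, 5, 0, 4, 6]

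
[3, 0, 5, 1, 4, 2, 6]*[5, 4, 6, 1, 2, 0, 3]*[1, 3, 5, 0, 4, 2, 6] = [3, 2, 1, 4, 5, 6, 0]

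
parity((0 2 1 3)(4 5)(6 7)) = odd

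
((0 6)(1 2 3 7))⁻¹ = (0 6)(1 7 3 2)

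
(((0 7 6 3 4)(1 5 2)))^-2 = (0 3 7 4 6)(1 5 2)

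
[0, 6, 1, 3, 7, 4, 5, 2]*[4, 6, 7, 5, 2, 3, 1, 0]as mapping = [0→4, 1→1, 2→6, 3→5, 4→0, 5→2, 6→3, 7→7]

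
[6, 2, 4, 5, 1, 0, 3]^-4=[0, 4, 1, 3, 2, 5, 6]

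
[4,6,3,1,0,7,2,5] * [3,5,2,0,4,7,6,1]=[4,6,0,5,3,1,2,7]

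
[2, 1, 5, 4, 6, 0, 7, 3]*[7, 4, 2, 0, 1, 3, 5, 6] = [2, 4, 3, 1, 5, 7, 6, 0]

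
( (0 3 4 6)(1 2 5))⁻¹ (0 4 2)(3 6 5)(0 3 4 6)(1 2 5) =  (0 1 4)(3 6 5)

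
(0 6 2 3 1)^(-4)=(0 6 2 3 1)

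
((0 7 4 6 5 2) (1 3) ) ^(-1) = (0 2 5 6 4 7) (1 3) 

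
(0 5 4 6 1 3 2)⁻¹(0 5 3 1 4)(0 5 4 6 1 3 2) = (2 3 6 5 4)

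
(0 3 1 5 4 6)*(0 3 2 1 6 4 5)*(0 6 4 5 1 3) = (0 2 3 4 5 1 6) 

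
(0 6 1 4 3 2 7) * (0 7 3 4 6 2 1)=(0 2 3 1 6)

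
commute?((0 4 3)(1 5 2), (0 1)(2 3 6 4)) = no:(0 4 3)(1 5 2) * (0 1)(2 3 6 4) = (0 2)(1 5 3)(4 6), (0 1)(2 3 6 4) * (0 4 3)(1 5 2) = (0 5 2)(1 4)(3 6)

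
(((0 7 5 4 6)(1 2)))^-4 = (0 7 5 4 6)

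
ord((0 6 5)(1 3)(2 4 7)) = 6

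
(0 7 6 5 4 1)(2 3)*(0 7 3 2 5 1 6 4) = (0 3 5)(1 7 4 6)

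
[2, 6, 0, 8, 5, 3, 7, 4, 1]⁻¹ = [2, 8, 0, 5, 7, 4, 1, 6, 3]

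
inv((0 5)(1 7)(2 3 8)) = (0 5)(1 7)(2 8 3)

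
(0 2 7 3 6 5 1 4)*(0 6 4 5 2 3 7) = (0 3 4 6 2)(1 5)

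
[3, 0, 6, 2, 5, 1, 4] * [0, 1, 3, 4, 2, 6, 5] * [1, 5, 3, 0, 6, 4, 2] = [6, 1, 4, 0, 2, 5, 3]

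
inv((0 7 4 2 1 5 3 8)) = (0 8 3 5 1 2 4 7)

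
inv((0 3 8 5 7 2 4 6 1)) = (0 1 6 4 2 7 5 8 3)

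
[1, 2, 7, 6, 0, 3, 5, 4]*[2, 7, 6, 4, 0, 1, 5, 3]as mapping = [0→7, 1→6, 2→3, 3→5, 4→2, 5→4, 6→1, 7→0]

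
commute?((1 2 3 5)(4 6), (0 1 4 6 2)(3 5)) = no:(1 2 3 5)(4 6) * (0 1 4 6 2)(3 5) = (0 1)(2 5 4), (0 1 4 6 2)(3 5) * (1 2 3 5)(4 6) = (0 2)(1 6 3)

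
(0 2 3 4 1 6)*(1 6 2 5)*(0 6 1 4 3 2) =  (0 5 4 1) 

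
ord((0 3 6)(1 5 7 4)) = 12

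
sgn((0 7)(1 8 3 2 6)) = -1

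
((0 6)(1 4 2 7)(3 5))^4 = ()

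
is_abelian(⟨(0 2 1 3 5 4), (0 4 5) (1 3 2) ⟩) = no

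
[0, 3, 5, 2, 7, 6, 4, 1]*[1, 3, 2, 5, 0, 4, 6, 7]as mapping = [0→1, 1→5, 2→4, 3→2, 4→7, 5→6, 6→0, 7→3]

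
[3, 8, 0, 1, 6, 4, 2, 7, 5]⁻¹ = [2, 3, 6, 0, 5, 8, 4, 7, 1]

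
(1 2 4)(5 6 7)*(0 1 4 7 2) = (0 1)(2 7 5 6)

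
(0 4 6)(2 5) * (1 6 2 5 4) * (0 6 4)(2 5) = (0 1 4 5 2)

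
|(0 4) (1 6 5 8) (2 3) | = 4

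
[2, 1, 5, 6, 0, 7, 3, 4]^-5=[0, 1, 2, 6, 4, 5, 3, 7]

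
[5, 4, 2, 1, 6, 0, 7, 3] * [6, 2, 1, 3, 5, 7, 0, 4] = [7, 5, 1, 2, 0, 6, 4, 3]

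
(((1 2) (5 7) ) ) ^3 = (1 2) (5 7) 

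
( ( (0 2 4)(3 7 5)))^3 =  ()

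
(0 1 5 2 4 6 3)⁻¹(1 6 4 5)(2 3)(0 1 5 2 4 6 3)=(0 4)(2 5 3 6)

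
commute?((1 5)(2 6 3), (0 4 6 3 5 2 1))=no:(1 5)(2 6 3)*(0 4 6 3 5 2 1)=(0 4 6 5)(1 2 3), (0 4 6 3 5 2 1)*(1 5)(2 6 3)=(0 4 3 1)(2 5 6)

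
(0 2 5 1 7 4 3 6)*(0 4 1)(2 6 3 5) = (0 6 4 5)(1 7)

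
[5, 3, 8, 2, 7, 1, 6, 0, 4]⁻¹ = [7, 5, 3, 1, 8, 0, 6, 4, 2]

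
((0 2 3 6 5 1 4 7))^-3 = (0 1 3 7 5 2 4 6)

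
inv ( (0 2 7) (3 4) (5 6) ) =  (0 7 2) (3 4) (5 6) 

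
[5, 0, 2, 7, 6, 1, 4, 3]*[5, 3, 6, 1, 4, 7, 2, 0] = [7, 5, 6, 0, 2, 3, 4, 1]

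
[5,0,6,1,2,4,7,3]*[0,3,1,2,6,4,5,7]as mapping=[0→4,1→0,2→5,3→3,4→1,5→6,6→7,7→2]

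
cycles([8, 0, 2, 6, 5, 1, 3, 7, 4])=(0 8 4 5 1)(3 6)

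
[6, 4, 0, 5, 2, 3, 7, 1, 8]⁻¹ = [2, 7, 4, 5, 1, 3, 0, 6, 8]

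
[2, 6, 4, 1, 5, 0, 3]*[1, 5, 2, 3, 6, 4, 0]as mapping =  [0→2, 1→0, 2→6, 3→5, 4→4, 5→1, 6→3]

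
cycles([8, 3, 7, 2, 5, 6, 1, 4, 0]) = (0 8) (1 3 2 7 4 5 6) 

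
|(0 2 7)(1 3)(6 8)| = 6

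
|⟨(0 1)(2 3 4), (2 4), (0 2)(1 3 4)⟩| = 120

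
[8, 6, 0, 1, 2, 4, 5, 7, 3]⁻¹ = [2, 3, 4, 8, 5, 6, 1, 7, 0]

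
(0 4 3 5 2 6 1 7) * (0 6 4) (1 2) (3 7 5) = (1 5) (2 4 7 6) 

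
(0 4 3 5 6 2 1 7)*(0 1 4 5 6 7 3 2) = (0 5 7 1 3 6)(2 4)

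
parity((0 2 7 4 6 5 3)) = even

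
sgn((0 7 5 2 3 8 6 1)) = -1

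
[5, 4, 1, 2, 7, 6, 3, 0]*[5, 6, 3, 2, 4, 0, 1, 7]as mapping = [0→0, 1→4, 2→6, 3→3, 4→7, 5→1, 6→2, 7→5]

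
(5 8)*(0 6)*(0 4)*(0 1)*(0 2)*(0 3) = (0 6 4 1 2 3)(5 8)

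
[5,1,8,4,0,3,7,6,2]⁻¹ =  [4,1,8,5,3,0,7,6,2]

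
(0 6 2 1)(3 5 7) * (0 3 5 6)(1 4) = (1 3 6 2 4)(5 7)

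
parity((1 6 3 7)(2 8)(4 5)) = odd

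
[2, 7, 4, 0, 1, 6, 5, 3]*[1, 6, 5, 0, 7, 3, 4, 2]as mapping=[0→5, 1→2, 2→7, 3→1, 4→6, 5→4, 6→3, 7→0]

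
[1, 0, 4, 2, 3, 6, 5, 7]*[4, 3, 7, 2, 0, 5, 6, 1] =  [3, 4, 0, 7, 2, 6, 5, 1]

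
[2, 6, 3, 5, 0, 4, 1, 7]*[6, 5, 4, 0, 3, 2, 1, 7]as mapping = [0→4, 1→1, 2→0, 3→2, 4→6, 5→3, 6→5, 7→7]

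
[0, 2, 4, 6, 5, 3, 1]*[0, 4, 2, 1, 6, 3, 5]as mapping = [0→0, 1→2, 2→6, 3→5, 4→3, 5→1, 6→4]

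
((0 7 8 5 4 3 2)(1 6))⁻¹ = (0 2 3 4 5 8 7)(1 6)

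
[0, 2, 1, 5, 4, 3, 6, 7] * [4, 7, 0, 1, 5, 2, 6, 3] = [4, 0, 7, 2, 5, 1, 6, 3]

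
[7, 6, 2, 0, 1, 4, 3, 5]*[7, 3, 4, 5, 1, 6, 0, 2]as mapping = [0→2, 1→0, 2→4, 3→7, 4→3, 5→1, 6→5, 7→6]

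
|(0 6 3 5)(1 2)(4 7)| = 4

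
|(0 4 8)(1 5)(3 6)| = 6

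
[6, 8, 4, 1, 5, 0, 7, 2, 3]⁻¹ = [5, 3, 7, 8, 2, 4, 0, 6, 1]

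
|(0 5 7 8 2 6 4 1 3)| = 9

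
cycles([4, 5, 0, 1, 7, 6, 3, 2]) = (0 4 7 2)(1 5 6 3)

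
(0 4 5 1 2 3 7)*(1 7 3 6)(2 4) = (0 2 6 1 4 5 7)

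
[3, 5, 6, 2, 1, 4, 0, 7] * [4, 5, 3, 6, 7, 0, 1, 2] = [6, 0, 1, 3, 5, 7, 4, 2]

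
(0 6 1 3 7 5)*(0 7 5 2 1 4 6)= (1 3 5 7 2)(4 6)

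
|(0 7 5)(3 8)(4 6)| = 6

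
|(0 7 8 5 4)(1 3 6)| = 15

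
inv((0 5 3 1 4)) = (0 4 1 3 5)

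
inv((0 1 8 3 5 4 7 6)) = (0 6 7 4 5 3 8 1)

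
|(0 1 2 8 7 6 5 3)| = 8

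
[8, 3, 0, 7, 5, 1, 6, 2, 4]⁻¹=[2, 5, 7, 1, 8, 4, 6, 3, 0]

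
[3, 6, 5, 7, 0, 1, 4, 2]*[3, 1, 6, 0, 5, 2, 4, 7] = [0, 4, 2, 7, 3, 1, 5, 6]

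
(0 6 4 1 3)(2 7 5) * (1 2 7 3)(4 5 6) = (0 4 2 3)(5 7 6)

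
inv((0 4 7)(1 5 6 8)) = (0 7 4)(1 8 6 5)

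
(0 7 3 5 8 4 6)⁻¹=(0 6 4 8 5 3 7)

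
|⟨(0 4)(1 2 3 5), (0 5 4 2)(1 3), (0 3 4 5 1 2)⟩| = 720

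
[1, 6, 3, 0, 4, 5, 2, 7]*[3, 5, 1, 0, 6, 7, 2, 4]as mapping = [0→5, 1→2, 2→0, 3→3, 4→6, 5→7, 6→1, 7→4]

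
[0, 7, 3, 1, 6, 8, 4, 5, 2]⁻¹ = [0, 3, 8, 2, 6, 7, 4, 1, 5]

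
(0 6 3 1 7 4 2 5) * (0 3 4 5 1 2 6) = (1 7 5 3 2)(4 6)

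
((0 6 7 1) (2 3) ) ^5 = (0 6 7 1) (2 3) 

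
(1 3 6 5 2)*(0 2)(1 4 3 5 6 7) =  (0 2 4 3 7 1 5)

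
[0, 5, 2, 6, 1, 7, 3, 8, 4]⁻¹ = [0, 4, 2, 6, 8, 1, 3, 5, 7]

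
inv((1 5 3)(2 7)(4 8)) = (1 3 5)(2 7)(4 8)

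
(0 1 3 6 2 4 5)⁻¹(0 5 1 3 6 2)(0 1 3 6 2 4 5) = (0 3 6 2 4 1)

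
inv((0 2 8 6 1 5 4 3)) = (0 3 4 5 1 6 8 2)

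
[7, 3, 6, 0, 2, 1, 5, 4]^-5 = [2, 7, 1, 4, 5, 0, 3, 6]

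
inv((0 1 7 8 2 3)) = (0 3 2 8 7 1)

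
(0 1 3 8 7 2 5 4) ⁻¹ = (0 4 5 2 7 8 3 1) 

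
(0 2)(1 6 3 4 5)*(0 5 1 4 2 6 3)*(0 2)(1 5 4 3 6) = (0 1 6 2 4 5 3)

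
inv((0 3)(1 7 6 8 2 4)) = (0 3)(1 4 2 8 6 7)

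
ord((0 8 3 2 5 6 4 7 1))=9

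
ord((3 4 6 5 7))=5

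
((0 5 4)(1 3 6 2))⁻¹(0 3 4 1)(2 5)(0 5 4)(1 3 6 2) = (0 3 5 6)(1 4)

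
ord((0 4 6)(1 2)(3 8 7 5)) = 12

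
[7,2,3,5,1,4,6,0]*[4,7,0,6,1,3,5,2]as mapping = [0→2,1→0,2→6,3→3,4→7,5→1,6→5,7→4]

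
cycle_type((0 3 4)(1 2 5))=3^2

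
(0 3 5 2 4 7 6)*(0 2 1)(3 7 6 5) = (0 7 5 1)(2 4 6)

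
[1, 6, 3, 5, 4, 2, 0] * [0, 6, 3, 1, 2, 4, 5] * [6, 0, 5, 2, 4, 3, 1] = [1, 3, 0, 4, 5, 2, 6]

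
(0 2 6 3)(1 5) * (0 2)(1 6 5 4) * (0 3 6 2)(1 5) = (0 3)(1 4 5 2)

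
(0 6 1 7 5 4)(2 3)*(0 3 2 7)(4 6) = (0 4 3 7 5 6 1)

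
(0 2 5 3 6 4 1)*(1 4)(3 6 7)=(0 2 5 6 1)(3 7)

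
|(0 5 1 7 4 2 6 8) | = 8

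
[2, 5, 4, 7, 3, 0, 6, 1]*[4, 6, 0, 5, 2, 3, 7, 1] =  [0, 3, 2, 1, 5, 4, 7, 6]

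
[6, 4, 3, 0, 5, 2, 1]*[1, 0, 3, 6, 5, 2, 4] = [4, 5, 6, 1, 2, 3, 0]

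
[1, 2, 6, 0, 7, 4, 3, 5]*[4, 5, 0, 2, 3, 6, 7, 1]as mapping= [0→5, 1→0, 2→7, 3→4, 4→1, 5→3, 6→2, 7→6]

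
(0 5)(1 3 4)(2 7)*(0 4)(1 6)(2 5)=(0 2 7 5 4 6 1 3)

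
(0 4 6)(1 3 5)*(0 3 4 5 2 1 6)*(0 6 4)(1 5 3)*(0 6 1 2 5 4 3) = (1 6 2 4)(3 5)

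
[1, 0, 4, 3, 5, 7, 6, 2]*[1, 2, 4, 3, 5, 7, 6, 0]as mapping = [0→2, 1→1, 2→5, 3→3, 4→7, 5→0, 6→6, 7→4]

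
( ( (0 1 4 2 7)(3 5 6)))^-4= (0 1 4 2 7)(3 6 5)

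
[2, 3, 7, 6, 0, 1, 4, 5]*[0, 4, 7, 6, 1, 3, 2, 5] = [7, 6, 5, 2, 0, 4, 1, 3]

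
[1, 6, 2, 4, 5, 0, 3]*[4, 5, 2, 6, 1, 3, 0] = [5, 0, 2, 1, 3, 4, 6]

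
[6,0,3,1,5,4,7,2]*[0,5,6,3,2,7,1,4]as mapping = [0→1,1→0,2→3,3→5,4→7,5→2,6→4,7→6]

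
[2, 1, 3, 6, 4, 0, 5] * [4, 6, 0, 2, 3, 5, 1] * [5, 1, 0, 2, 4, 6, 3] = [5, 3, 0, 1, 2, 4, 6]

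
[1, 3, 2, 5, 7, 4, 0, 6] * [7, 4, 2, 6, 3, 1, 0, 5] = [4, 6, 2, 1, 5, 3, 7, 0]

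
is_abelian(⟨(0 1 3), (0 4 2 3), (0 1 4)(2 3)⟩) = no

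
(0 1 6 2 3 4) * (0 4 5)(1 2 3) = (0 2 1 6 3 5)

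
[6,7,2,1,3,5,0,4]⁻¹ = [6,3,2,4,7,5,0,1]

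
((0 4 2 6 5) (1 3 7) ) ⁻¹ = (0 5 6 2 4) (1 7 3) 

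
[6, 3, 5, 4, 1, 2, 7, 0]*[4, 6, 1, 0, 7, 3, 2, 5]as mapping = [0→2, 1→0, 2→3, 3→7, 4→6, 5→1, 6→5, 7→4]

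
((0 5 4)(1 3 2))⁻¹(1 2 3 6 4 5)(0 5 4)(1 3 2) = (0 4 3 1 2 6)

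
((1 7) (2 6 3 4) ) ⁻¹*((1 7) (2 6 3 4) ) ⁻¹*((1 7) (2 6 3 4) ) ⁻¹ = (1 7) (2 6 3 4) 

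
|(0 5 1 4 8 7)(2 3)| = 6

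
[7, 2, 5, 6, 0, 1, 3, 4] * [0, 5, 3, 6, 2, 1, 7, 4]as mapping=[0→4, 1→3, 2→1, 3→7, 4→0, 5→5, 6→6, 7→2]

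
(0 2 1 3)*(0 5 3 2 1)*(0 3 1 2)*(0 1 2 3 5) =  (0 3)(2 5)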